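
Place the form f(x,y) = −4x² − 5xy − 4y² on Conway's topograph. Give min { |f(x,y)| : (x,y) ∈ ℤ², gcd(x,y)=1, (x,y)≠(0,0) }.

translate: b→-3 (≡5 mod 8), so (4,5,4)→(4,-3,3)
flip: (4,-3,3)→(3,3,4)
reduced (well bottom): (3,3,4) with a≤c, −a<b≤a
well minimum |f| = |-3| = 3 (negative-definite)

3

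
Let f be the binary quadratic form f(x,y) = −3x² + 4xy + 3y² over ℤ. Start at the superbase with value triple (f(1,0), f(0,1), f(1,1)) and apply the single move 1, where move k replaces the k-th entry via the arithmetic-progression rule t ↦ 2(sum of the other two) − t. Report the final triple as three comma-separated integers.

start (-3,3,4) = (f(1,0),f(0,1),f(1,1))
replace slot 1: 2·(3+4) − (-3) = 17 → (17,3,4)

17,3,4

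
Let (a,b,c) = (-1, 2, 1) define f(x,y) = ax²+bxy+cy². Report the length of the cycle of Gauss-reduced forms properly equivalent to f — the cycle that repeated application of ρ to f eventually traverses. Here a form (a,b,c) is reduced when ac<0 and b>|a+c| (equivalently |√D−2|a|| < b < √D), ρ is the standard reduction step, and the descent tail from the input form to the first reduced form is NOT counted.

D = 8, ⌊√D⌋ = 2
river: ρ → (1,2,-1)
river: ρ → (-1,2,1)
ρ-cycle length = 2 (tail of 0 descent steps not counted)

2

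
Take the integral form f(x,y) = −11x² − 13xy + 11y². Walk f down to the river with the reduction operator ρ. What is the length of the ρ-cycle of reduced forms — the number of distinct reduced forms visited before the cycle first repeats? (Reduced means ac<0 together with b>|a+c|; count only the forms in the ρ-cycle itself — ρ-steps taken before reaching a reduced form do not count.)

D = 653, ⌊√D⌋ = 25
descent: ρ → (11,13,-11)  [lands on river]
river: ρ → (-11,9,13)
river: ρ → (13,17,-7)
river: ρ → (-7,25,1)
river: ρ → (1,25,-7)
river: ρ → (-7,17,13)
river: ρ → (13,9,-11)
river: ρ → (-11,13,11)
river: ρ → (11,9,-13)
river: ρ → (-13,17,7)
river: ρ → (7,25,-1)
river: ρ → (-1,25,7)
river: ρ → (7,17,-13)
river: ρ → (-13,9,11)
ρ-cycle length = 14 (tail of 1 descent step not counted)

14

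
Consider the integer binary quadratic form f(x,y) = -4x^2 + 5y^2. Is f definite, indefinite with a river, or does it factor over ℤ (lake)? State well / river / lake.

D = b²−4ac = 0² − 4·(-4)·5 = 80
D > 0 non-square ⇒ indefinite ⇒ periodic river

river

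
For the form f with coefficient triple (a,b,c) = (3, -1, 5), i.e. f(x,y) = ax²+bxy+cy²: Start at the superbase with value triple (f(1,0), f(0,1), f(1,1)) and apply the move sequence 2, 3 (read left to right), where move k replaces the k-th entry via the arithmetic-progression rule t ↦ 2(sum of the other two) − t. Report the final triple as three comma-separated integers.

start (3,5,7) = (f(1,0),f(0,1),f(1,1))
replace slot 2: 2·(3+7) − 5 = 15 → (3,15,7)
replace slot 3: 2·(3+15) − 7 = 29 → (3,15,29)

3,15,29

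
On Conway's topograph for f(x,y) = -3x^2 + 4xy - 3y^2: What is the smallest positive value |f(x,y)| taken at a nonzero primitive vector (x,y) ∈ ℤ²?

translate: b→2 (≡-4 mod 6), so (3,-4,3)→(3,2,2)
flip: (3,2,2)→(2,-2,3)
translate: b→2 (≡-2 mod 4), so (2,-2,3)→(2,2,3)
reduced (well bottom): (2,2,3) with a≤c, −a<b≤a
well minimum |f| = |-2| = 2 (negative-definite)

2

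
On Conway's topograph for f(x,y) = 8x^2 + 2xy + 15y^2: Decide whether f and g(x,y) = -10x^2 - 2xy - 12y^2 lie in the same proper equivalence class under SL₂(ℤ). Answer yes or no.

D₁ = -476, D₂ = -476
f: reduced (well bottom): (8,2,15) with a≤c, −a<b≤a
g is negative-definite; reduce −g:
−g: reduced (well bottom): (10,2,12) with a≤c, −a<b≤a
flip sign back: reduced form of g is (-10,-2,-12)
reduced forms (8, 2, 15) vs (-10, -2, -12) ⇒ inequivalent

no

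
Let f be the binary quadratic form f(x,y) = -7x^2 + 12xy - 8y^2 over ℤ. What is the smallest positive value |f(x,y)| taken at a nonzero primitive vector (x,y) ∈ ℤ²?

translate: b→2 (≡-12 mod 14), so (7,-12,8)→(7,2,3)
flip: (7,2,3)→(3,-2,7)
reduced (well bottom): (3,-2,7) with a≤c, −a<b≤a
well minimum |f| = |-3| = 3 (negative-definite)

3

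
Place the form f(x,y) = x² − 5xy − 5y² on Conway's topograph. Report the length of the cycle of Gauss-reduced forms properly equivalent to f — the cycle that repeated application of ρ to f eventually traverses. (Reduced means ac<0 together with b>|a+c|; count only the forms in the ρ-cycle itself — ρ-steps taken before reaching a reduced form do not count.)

D = 45, ⌊√D⌋ = 6
descent: ρ → (-5,5,1)  [lands on river]
river: ρ → (1,5,-5)
ρ-cycle length = 2 (tail of 1 descent step not counted)

2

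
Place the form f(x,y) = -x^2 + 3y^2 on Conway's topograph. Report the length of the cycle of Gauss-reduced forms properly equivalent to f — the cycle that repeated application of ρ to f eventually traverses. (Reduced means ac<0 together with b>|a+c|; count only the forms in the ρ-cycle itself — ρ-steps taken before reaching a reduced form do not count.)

D = 12, ⌊√D⌋ = 3
descent: ρ → (3,0,-1)
descent: ρ → (-1,2,2)  [lands on river]
river: ρ → (2,2,-1)
ρ-cycle length = 2 (tail of 2 descent steps not counted)

2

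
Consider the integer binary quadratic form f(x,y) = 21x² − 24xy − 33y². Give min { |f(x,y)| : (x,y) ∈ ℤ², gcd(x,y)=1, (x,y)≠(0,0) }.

descent: ρ → (-33,24,21)  [lands on river]
river: ρ → (21,18,-36)
river: ρ → (-36,54,3)
river: ρ → (3,54,-36)
river: ρ → (-36,18,21)
river: ρ → (21,24,-33)
river: ρ → (-33,42,12)
river: ρ → (12,54,-9)
river: ρ → (-9,54,12)
river: ρ → (12,42,-33)
closes: descent 1, river 10
min |a| on river = 3

3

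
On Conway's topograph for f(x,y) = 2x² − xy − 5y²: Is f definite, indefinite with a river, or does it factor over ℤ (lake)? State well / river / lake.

D = b²−4ac = (-1)² − 4·2·(-5) = 41
D > 0 non-square ⇒ indefinite ⇒ periodic river

river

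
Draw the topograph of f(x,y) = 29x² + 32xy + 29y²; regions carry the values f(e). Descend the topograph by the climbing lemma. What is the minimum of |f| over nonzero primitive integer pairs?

translate: b→-26 (≡32 mod 58), so (29,32,29)→(29,-26,26)
flip: (29,-26,26)→(26,26,29)
reduced (well bottom): (26,26,29) with a≤c, −a<b≤a
well minimum = a = 26

26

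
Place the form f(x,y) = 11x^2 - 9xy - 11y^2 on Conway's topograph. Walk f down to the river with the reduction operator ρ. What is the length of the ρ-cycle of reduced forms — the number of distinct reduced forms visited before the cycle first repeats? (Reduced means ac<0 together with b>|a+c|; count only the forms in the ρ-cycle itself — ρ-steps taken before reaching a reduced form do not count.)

D = 565, ⌊√D⌋ = 23
descent: ρ → (-11,9,11)  [lands on river]
river: ρ → (11,13,-9)
river: ρ → (-9,23,1)
river: ρ → (1,23,-9)
river: ρ → (-9,13,11)
river: ρ → (11,9,-11)
river: ρ → (-11,13,9)
river: ρ → (9,23,-1)
river: ρ → (-1,23,9)
river: ρ → (9,13,-11)
ρ-cycle length = 10 (tail of 1 descent step not counted)

10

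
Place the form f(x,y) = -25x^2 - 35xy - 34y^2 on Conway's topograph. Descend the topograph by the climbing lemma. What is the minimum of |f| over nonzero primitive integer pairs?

translate: b→-15 (≡35 mod 50), so (25,35,34)→(25,-15,24)
flip: (25,-15,24)→(24,15,25)
reduced (well bottom): (24,15,25) with a≤c, −a<b≤a
well minimum |f| = |-24| = 24 (negative-definite)

24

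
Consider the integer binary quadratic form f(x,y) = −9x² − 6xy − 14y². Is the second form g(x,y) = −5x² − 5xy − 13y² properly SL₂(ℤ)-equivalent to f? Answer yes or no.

D₁ = -468, D₂ = -235
discriminants differ ⇒ not SL₂(ℤ)-equivalent

no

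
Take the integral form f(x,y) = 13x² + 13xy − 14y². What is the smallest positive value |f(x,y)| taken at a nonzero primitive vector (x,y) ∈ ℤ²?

river: ρ → (-14,15,12)
river: ρ → (12,9,-17)
river: ρ → (-17,25,4)
river: ρ → (4,23,-23)
river: ρ → (-23,23,4)
river: ρ → (4,25,-17)
river: ρ → (-17,9,12)
river: ρ → (12,15,-14)
river: ρ → (-14,13,13)
river: ρ → (13,13,-14)
closes: descent 0, river 10
min |a| on river = 4

4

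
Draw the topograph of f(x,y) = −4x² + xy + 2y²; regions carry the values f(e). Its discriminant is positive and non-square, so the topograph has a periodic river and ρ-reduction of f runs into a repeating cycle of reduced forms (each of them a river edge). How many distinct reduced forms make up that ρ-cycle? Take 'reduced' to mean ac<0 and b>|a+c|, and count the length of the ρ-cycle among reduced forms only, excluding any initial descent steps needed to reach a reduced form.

D = 33, ⌊√D⌋ = 5
descent: ρ → (2,3,-3)  [lands on river]
river: ρ → (-3,3,2)
river: ρ → (2,5,-1)
river: ρ → (-1,5,2)
ρ-cycle length = 4 (tail of 1 descent step not counted)

4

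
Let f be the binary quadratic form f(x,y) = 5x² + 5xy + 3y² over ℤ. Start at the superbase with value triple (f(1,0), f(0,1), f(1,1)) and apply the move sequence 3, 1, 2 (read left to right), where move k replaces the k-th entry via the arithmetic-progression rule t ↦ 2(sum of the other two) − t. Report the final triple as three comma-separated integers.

start (5,3,13) = (f(1,0),f(0,1),f(1,1))
replace slot 3: 2·(5+3) − 13 = 3 → (5,3,3)
replace slot 1: 2·(3+3) − 5 = 7 → (7,3,3)
replace slot 2: 2·(7+3) − 3 = 17 → (7,17,3)

7,17,3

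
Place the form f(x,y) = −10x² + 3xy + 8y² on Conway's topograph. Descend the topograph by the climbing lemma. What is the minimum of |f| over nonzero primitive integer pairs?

river: ρ → (8,13,-5)
river: ρ → (-5,17,2)
river: ρ → (2,15,-13)
river: ρ → (-13,11,4)
river: ρ → (4,13,-10)
river: ρ → (-10,7,7)
river: ρ → (7,7,-10)
river: ρ → (-10,13,4)
river: ρ → (4,11,-13)
river: ρ → (-13,15,2)
river: ρ → (2,17,-5)
river: ρ → (-5,13,8)
river: ρ → (8,3,-10)
river: ρ → (-10,17,1)
river: ρ → (1,17,-10)
river: ρ → (-10,3,8)
closes: descent 0, river 16
min |a| on river = 1

1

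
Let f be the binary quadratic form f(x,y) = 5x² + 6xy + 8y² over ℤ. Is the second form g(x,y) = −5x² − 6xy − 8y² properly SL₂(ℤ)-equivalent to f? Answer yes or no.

D₁ = -124, D₂ = -124
f: translate: b→-4 (≡6 mod 10), so (5,6,8)→(5,-4,7)
f: reduced (well bottom): (5,-4,7) with a≤c, −a<b≤a
g is negative-definite; reduce −g:
−g: translate: b→-4 (≡6 mod 10), so (5,6,8)→(5,-4,7)
−g: reduced (well bottom): (5,-4,7) with a≤c, −a<b≤a
flip sign back: reduced form of g is (-5,4,-7)
reduced forms (5, -4, 7) vs (-5, 4, -7) ⇒ inequivalent

no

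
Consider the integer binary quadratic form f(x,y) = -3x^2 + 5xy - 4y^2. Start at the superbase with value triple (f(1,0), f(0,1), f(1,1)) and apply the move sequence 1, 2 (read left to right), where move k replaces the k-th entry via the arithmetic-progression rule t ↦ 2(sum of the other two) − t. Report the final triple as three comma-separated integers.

start (-3,-4,-2) = (f(1,0),f(0,1),f(1,1))
replace slot 1: 2·((-4)+(-2)) − (-3) = -9 → (-9,-4,-2)
replace slot 2: 2·((-9)+(-2)) − (-4) = -18 → (-9,-18,-2)

-9,-18,-2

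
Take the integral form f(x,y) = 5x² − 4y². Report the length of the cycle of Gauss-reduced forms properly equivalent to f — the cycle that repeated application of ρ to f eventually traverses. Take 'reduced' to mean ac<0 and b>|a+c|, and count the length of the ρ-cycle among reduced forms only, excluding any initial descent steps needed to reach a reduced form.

D = 80, ⌊√D⌋ = 8
descent: ρ → (-4,8,1)  [lands on river]
river: ρ → (1,8,-4)
ρ-cycle length = 2 (tail of 1 descent step not counted)

2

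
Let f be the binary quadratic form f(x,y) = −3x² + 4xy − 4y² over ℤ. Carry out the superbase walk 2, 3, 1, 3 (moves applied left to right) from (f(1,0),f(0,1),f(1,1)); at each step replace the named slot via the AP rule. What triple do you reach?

start (-3,-4,-3) = (f(1,0),f(0,1),f(1,1))
replace slot 2: 2·((-3)+(-3)) − (-4) = -8 → (-3,-8,-3)
replace slot 3: 2·((-3)+(-8)) − (-3) = -19 → (-3,-8,-19)
replace slot 1: 2·((-8)+(-19)) − (-3) = -51 → (-51,-8,-19)
replace slot 3: 2·((-51)+(-8)) − (-19) = -99 → (-51,-8,-99)

-51,-8,-99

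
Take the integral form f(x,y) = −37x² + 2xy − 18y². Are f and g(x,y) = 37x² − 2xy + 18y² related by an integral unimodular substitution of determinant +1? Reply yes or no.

D₁ = -2660, D₂ = -2660
f is negative-definite; reduce −f:
−f: flip: (37,-2,18)→(18,2,37)
−f: reduced (well bottom): (18,2,37) with a≤c, −a<b≤a
flip sign back: reduced form of f is (-18,-2,-37)
g: flip: (37,-2,18)→(18,2,37)
g: reduced (well bottom): (18,2,37) with a≤c, −a<b≤a
reduced forms (-18, -2, -37) vs (18, 2, 37) ⇒ inequivalent

no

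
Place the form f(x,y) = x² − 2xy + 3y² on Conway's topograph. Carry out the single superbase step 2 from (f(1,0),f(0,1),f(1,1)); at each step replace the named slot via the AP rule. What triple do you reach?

start (1,3,2) = (f(1,0),f(0,1),f(1,1))
replace slot 2: 2·(1+2) − 3 = 3 → (1,3,2)

1,3,2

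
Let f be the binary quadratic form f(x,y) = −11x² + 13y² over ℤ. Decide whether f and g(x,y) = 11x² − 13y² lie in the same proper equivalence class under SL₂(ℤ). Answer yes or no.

D₁ = 572, D₂ = 572
river cycle of f (length 2): (-11, 22, 2), (2, 22, -11)
river cycle of g (length 2): (11, 22, -2), (-2, 22, 11)
cycles differ ⇒ inequivalent

no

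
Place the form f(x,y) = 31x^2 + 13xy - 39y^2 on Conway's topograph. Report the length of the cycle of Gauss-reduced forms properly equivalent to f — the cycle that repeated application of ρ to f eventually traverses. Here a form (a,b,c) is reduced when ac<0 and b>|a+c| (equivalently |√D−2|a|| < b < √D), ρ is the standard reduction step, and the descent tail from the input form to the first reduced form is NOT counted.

D = 5005, ⌊√D⌋ = 70
river: ρ → (-39,65,5)
river: ρ → (5,65,-39)
river: ρ → (-39,13,31)
river: ρ → (31,49,-21)
river: ρ → (-21,35,45)
river: ρ → (45,55,-11)
river: ρ → (-11,55,45)
river: ρ → (45,35,-21)
river: ρ → (-21,49,31)
river: ρ → (31,13,-39)
ρ-cycle length = 10 (tail of 0 descent steps not counted)

10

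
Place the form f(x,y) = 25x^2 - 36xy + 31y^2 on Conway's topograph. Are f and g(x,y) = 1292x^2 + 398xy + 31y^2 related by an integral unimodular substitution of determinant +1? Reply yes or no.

D₁ = -1804, D₂ = -1804
f: translate: b→14 (≡-36 mod 50), so (25,-36,31)→(25,14,20)
f: flip: (25,14,20)→(20,-14,25)
f: reduced (well bottom): (20,-14,25) with a≤c, −a<b≤a
g: flip: (1292,398,31)→(31,-398,1292)
g: translate: b→-26 (≡-398 mod 62), so (31,-398,1292)→(31,-26,20)
g: flip: (31,-26,20)→(20,26,31)
g: translate: b→-14 (≡26 mod 40), so (20,26,31)→(20,-14,25)
g: reduced (well bottom): (20,-14,25) with a≤c, −a<b≤a
reduced forms (20, -14, 25) vs (20, -14, 25) ⇒ equivalent

yes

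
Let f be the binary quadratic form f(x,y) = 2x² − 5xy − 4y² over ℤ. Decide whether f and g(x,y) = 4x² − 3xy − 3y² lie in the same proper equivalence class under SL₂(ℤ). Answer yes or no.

D₁ = 57, D₂ = 57
river cycle of f (length 6): (-4, 5, 2), (2, 7, -1), (-1, 7, 2), (2, 5, -4), (-4, 3, 3), (3, 3, -4)
river cycle of g (length 6): (-3, 3, 4), (4, 5, -2), (-2, 7, 1), (1, 7, -2), (-2, 5, 4), (4, 3, -3)
cycles differ ⇒ inequivalent

no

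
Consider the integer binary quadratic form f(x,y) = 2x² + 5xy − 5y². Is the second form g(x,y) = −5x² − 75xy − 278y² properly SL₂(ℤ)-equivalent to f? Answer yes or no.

D₁ = 65, D₂ = 65
river cycle of f (length 6): (-5, 5, 2), (2, 7, -2), (-2, 5, 5), (5, 5, -2), (-2, 7, 2), (2, 5, -5)
river cycle of g (length 6): (-5, 5, 2), (2, 7, -2), (-2, 5, 5), (5, 5, -2), (-2, 7, 2), (2, 5, -5)
cycles coincide ⇒ equivalent

yes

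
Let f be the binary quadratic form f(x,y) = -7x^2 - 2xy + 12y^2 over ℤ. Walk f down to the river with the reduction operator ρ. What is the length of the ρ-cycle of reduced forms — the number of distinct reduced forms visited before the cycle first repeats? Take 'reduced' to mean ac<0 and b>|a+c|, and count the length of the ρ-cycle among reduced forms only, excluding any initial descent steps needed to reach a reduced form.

D = 340, ⌊√D⌋ = 18
descent: ρ → (12,2,-7)
descent: ρ → (-7,12,7)  [lands on river]
river: ρ → (7,16,-3)
river: ρ → (-3,14,12)
river: ρ → (12,10,-5)
river: ρ → (-5,10,12)
river: ρ → (12,14,-3)
river: ρ → (-3,16,7)
river: ρ → (7,12,-7)
river: ρ → (-7,16,3)
river: ρ → (3,14,-12)
river: ρ → (-12,10,5)
river: ρ → (5,10,-12)
river: ρ → (-12,14,3)
river: ρ → (3,16,-7)
ρ-cycle length = 14 (tail of 2 descent steps not counted)

14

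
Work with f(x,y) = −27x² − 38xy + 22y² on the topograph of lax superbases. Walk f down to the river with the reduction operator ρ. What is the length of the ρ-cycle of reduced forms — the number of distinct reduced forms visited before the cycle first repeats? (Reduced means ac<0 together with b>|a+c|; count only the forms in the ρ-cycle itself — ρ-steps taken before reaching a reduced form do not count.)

D = 3820, ⌊√D⌋ = 61
descent: ρ → (22,38,-27)  [lands on river]
river: ρ → (-27,16,33)
river: ρ → (33,50,-10)
river: ρ → (-10,50,33)
river: ρ → (33,16,-27)
river: ρ → (-27,38,22)
river: ρ → (22,50,-15)
river: ρ → (-15,40,37)
river: ρ → (37,34,-18)
river: ρ → (-18,38,33)
river: ρ → (33,28,-23)
river: ρ → (-23,18,38)
river: ρ → (38,58,-3)
river: ρ → (-3,56,57)
river: ρ → (57,58,-2)
river: ρ → (-2,58,57)
river: ρ → (57,56,-3)
river: ρ → (-3,58,38)
river: ρ → (38,18,-23)
river: ρ → (-23,28,33)
river: ρ → (33,38,-18)
river: ρ → (-18,34,37)
river: ρ → (37,40,-15)
river: ρ → (-15,50,22)
ρ-cycle length = 24 (tail of 1 descent step not counted)

24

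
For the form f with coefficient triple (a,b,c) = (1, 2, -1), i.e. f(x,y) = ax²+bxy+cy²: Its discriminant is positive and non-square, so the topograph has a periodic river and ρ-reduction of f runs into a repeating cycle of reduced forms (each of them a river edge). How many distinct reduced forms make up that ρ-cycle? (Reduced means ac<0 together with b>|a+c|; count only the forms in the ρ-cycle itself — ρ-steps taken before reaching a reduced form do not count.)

D = 8, ⌊√D⌋ = 2
river: ρ → (-1,2,1)
river: ρ → (1,2,-1)
ρ-cycle length = 2 (tail of 0 descent steps not counted)

2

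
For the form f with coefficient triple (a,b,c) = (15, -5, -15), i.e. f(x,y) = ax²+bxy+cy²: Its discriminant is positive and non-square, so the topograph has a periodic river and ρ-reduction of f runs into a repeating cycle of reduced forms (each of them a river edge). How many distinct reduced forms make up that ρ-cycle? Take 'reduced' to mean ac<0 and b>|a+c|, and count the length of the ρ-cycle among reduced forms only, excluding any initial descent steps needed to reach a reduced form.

D = 925, ⌊√D⌋ = 30
descent: ρ → (-15,5,15)  [lands on river]
river: ρ → (15,25,-5)
river: ρ → (-5,25,15)
river: ρ → (15,5,-15)
river: ρ → (-15,25,5)
river: ρ → (5,25,-15)
ρ-cycle length = 6 (tail of 1 descent step not counted)

6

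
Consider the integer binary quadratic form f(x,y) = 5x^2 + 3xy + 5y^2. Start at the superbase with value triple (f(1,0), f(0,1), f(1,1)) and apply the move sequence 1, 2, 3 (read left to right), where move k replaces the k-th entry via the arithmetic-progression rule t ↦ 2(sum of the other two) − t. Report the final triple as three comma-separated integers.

start (5,5,13) = (f(1,0),f(0,1),f(1,1))
replace slot 1: 2·(5+13) − 5 = 31 → (31,5,13)
replace slot 2: 2·(31+13) − 5 = 83 → (31,83,13)
replace slot 3: 2·(31+83) − 13 = 215 → (31,83,215)

31,83,215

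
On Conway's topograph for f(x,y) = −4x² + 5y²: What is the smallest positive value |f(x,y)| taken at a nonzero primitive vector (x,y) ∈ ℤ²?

descent: ρ → (5,0,-4)
descent: ρ → (-4,8,1)  [lands on river]
river: ρ → (1,8,-4)
closes: descent 2, river 2
min |a| on river = 1

1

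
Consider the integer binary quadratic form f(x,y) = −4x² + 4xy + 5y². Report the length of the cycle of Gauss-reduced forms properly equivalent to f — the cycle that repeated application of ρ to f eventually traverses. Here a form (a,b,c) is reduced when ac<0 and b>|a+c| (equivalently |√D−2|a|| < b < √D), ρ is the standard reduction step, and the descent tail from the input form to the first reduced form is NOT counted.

D = 96, ⌊√D⌋ = 9
river: ρ → (5,6,-3)
river: ρ → (-3,6,5)
river: ρ → (5,4,-4)
river: ρ → (-4,4,5)
ρ-cycle length = 4 (tail of 0 descent steps not counted)

4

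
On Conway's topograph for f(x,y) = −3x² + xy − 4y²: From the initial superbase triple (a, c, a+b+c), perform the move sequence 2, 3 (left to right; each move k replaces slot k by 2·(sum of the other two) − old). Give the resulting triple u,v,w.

start (-3,-4,-6) = (f(1,0),f(0,1),f(1,1))
replace slot 2: 2·((-3)+(-6)) − (-4) = -14 → (-3,-14,-6)
replace slot 3: 2·((-3)+(-14)) − (-6) = -28 → (-3,-14,-28)

-3,-14,-28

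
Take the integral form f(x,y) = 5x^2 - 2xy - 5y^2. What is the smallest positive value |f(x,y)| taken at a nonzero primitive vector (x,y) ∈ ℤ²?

descent: ρ → (-5,2,5)  [lands on river]
river: ρ → (5,8,-2)
river: ρ → (-2,8,5)
river: ρ → (5,2,-5)
river: ρ → (-5,8,2)
river: ρ → (2,8,-5)
closes: descent 1, river 6
min |a| on river = 2

2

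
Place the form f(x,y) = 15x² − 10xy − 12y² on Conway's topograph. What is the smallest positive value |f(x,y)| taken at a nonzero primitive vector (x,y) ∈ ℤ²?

descent: ρ → (-12,10,15)  [lands on river]
river: ρ → (15,20,-7)
river: ρ → (-7,22,12)
river: ρ → (12,26,-3)
river: ρ → (-3,28,3)
river: ρ → (3,26,-12)
river: ρ → (-12,22,7)
river: ρ → (7,20,-15)
river: ρ → (-15,10,12)
river: ρ → (12,14,-13)
river: ρ → (-13,12,13)
river: ρ → (13,14,-12)
closes: descent 1, river 12
min |a| on river = 3

3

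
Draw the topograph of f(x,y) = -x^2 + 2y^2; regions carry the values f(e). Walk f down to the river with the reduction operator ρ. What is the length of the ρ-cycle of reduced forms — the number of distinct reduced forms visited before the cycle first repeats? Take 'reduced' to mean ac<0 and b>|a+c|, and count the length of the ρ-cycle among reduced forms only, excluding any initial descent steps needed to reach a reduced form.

D = 8, ⌊√D⌋ = 2
descent: ρ → (2,0,-1)
descent: ρ → (-1,2,1)  [lands on river]
river: ρ → (1,2,-1)
ρ-cycle length = 2 (tail of 2 descent steps not counted)

2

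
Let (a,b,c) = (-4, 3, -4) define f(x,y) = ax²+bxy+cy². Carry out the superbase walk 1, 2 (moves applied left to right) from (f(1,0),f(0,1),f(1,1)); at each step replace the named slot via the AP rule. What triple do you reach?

start (-4,-4,-5) = (f(1,0),f(0,1),f(1,1))
replace slot 1: 2·((-4)+(-5)) − (-4) = -14 → (-14,-4,-5)
replace slot 2: 2·((-14)+(-5)) − (-4) = -34 → (-14,-34,-5)

-14,-34,-5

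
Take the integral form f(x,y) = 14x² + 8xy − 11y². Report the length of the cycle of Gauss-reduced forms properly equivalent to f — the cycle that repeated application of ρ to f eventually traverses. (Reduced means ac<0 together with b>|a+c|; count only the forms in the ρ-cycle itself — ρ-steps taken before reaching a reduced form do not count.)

D = 680, ⌊√D⌋ = 26
river: ρ → (-11,14,11)
river: ρ → (11,8,-14)
river: ρ → (-14,20,5)
river: ρ → (5,20,-14)
river: ρ → (-14,8,11)
river: ρ → (11,14,-11)
river: ρ → (-11,8,14)
river: ρ → (14,20,-5)
river: ρ → (-5,20,14)
river: ρ → (14,8,-11)
ρ-cycle length = 10 (tail of 0 descent steps not counted)

10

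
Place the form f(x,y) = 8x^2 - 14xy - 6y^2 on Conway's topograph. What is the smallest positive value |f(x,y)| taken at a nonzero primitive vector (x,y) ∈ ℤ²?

descent: ρ → (-6,14,8)  [lands on river]
river: ρ → (8,18,-2)
river: ρ → (-2,18,8)
river: ρ → (8,14,-6)
river: ρ → (-6,10,12)
river: ρ → (12,14,-4)
river: ρ → (-4,18,4)
river: ρ → (4,14,-12)
river: ρ → (-12,10,6)
river: ρ → (6,14,-8)
river: ρ → (-8,18,2)
river: ρ → (2,18,-8)
river: ρ → (-8,14,6)
river: ρ → (6,10,-12)
river: ρ → (-12,14,4)
river: ρ → (4,18,-4)
river: ρ → (-4,14,12)
river: ρ → (12,10,-6)
closes: descent 1, river 18
min |a| on river = 2

2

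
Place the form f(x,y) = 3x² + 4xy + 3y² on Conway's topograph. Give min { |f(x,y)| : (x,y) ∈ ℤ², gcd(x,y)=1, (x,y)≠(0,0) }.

translate: b→-2 (≡4 mod 6), so (3,4,3)→(3,-2,2)
flip: (3,-2,2)→(2,2,3)
reduced (well bottom): (2,2,3) with a≤c, −a<b≤a
well minimum = a = 2

2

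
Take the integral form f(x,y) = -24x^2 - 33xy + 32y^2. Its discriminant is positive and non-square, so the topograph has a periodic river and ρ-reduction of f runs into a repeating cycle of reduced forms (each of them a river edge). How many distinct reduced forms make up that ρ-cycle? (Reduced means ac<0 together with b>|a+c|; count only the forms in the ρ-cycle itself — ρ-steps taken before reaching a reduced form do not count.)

D = 4161, ⌊√D⌋ = 64
descent: ρ → (32,33,-24)  [lands on river]
river: ρ → (-24,63,2)
river: ρ → (2,61,-55)
river: ρ → (-55,49,8)
river: ρ → (8,63,-6)
river: ρ → (-6,57,38)
river: ρ → (38,19,-25)
river: ρ → (-25,31,32)
ρ-cycle length = 8 (tail of 1 descent step not counted)

8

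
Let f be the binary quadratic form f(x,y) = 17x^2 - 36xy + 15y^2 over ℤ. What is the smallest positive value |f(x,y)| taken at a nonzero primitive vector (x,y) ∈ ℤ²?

descent: ρ → (15,6,-4)
descent: ρ → (-4,10,11)  [lands on river]
river: ρ → (11,12,-3)
river: ρ → (-3,12,11)
river: ρ → (11,10,-4)
river: ρ → (-4,14,5)
river: ρ → (5,16,-1)
river: ρ → (-1,16,5)
river: ρ → (5,14,-4)
closes: descent 2, river 8
min |a| on river = 1

1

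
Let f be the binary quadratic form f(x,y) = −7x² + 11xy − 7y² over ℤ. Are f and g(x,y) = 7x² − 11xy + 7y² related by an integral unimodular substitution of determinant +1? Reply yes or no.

D₁ = -75, D₂ = -75
f is negative-definite; reduce −f:
−f: translate: b→3 (≡-11 mod 14), so (7,-11,7)→(7,3,3)
−f: flip: (7,3,3)→(3,-3,7)
−f: translate: b→3 (≡-3 mod 6), so (3,-3,7)→(3,3,7)
−f: reduced (well bottom): (3,3,7) with a≤c, −a<b≤a
flip sign back: reduced form of f is (-3,-3,-7)
g: translate: b→3 (≡-11 mod 14), so (7,-11,7)→(7,3,3)
g: flip: (7,3,3)→(3,-3,7)
g: translate: b→3 (≡-3 mod 6), so (3,-3,7)→(3,3,7)
g: reduced (well bottom): (3,3,7) with a≤c, −a<b≤a
reduced forms (-3, -3, -7) vs (3, 3, 7) ⇒ inequivalent

no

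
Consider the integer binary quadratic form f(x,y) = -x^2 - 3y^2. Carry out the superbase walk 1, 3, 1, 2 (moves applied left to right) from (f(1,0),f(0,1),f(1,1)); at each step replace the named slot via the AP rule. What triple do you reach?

start (-1,-3,-4) = (f(1,0),f(0,1),f(1,1))
replace slot 1: 2·((-3)+(-4)) − (-1) = -13 → (-13,-3,-4)
replace slot 3: 2·((-13)+(-3)) − (-4) = -28 → (-13,-3,-28)
replace slot 1: 2·((-3)+(-28)) − (-13) = -49 → (-49,-3,-28)
replace slot 2: 2·((-49)+(-28)) − (-3) = -151 → (-49,-151,-28)

-49,-151,-28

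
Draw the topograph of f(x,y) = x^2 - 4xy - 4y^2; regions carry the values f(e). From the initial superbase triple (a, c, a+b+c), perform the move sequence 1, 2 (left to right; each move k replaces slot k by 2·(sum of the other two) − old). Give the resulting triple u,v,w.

start (1,-4,-7) = (f(1,0),f(0,1),f(1,1))
replace slot 1: 2·((-4)+(-7)) − 1 = -23 → (-23,-4,-7)
replace slot 2: 2·((-23)+(-7)) − (-4) = -56 → (-23,-56,-7)

-23,-56,-7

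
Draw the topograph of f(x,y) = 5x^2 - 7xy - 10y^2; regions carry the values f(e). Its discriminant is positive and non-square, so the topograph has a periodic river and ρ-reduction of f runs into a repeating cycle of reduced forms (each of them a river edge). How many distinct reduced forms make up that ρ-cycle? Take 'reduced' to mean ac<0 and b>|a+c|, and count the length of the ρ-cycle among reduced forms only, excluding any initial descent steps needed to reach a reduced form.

D = 249, ⌊√D⌋ = 15
descent: ρ → (-10,7,5)  [lands on river]
river: ρ → (5,13,-4)
river: ρ → (-4,11,8)
river: ρ → (8,5,-7)
river: ρ → (-7,9,6)
river: ρ → (6,15,-1)
river: ρ → (-1,15,6)
river: ρ → (6,9,-7)
river: ρ → (-7,5,8)
river: ρ → (8,11,-4)
river: ρ → (-4,13,5)
river: ρ → (5,7,-10)
river: ρ → (-10,13,2)
river: ρ → (2,15,-3)
river: ρ → (-3,15,2)
river: ρ → (2,13,-10)
ρ-cycle length = 16 (tail of 1 descent step not counted)

16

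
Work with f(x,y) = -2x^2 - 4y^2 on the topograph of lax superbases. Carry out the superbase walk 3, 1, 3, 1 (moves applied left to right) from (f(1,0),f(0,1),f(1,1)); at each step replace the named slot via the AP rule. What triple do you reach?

start (-2,-4,-6) = (f(1,0),f(0,1),f(1,1))
replace slot 3: 2·((-2)+(-4)) − (-6) = -6 → (-2,-4,-6)
replace slot 1: 2·((-4)+(-6)) − (-2) = -18 → (-18,-4,-6)
replace slot 3: 2·((-18)+(-4)) − (-6) = -38 → (-18,-4,-38)
replace slot 1: 2·((-4)+(-38)) − (-18) = -66 → (-66,-4,-38)

-66,-4,-38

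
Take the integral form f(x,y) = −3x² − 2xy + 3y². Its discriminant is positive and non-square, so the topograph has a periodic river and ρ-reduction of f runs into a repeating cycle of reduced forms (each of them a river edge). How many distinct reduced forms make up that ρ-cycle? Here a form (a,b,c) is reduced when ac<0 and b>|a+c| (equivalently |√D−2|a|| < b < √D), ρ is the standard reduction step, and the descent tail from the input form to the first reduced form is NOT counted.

D = 40, ⌊√D⌋ = 6
descent: ρ → (3,2,-3)  [lands on river]
river: ρ → (-3,4,2)
river: ρ → (2,4,-3)
river: ρ → (-3,2,3)
river: ρ → (3,4,-2)
river: ρ → (-2,4,3)
ρ-cycle length = 6 (tail of 1 descent step not counted)

6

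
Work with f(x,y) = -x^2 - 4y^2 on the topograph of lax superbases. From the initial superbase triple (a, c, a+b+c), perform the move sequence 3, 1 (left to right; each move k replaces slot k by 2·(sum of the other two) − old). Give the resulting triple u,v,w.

start (-1,-4,-5) = (f(1,0),f(0,1),f(1,1))
replace slot 3: 2·((-1)+(-4)) − (-5) = -5 → (-1,-4,-5)
replace slot 1: 2·((-4)+(-5)) − (-1) = -17 → (-17,-4,-5)

-17,-4,-5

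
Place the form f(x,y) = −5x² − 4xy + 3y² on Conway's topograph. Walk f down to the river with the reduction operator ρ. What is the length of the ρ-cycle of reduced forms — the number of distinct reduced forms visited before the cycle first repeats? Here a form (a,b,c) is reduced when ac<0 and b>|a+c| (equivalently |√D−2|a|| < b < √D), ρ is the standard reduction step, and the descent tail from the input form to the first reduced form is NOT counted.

D = 76, ⌊√D⌋ = 8
descent: ρ → (3,4,-5)  [lands on river]
river: ρ → (-5,6,2)
river: ρ → (2,6,-5)
river: ρ → (-5,4,3)
river: ρ → (3,8,-1)
river: ρ → (-1,8,3)
ρ-cycle length = 6 (tail of 1 descent step not counted)

6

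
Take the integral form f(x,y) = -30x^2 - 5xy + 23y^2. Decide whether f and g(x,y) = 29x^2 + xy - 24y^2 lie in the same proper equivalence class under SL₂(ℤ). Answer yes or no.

D₁ = 2785, D₂ = 2785
river cycle of f (length 62): (23, 51, -2), (-2, 49, 48), (48, 47, -3), (-3, 49, 32), (32, 15, -20), (-20, 25, 27), (27, 29, -18), (-18, 43, 13), (13, 35, -30), (-30, 25, 18), … (52 more)
river cycle of g (length 62): (-24, 47, 6), (6, 49, -16), (-16, 47, 9), (9, 43, -26), (-26, 9, 26), (26, 43, -9), (-9, 47, 16), (16, 49, -6), (-6, 47, 24), (24, 49, -4), … (52 more)
cycles differ ⇒ inequivalent

no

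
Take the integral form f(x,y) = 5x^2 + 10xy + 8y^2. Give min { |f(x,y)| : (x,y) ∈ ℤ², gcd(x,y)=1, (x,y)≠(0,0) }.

translate: b→0 (≡10 mod 10), so (5,10,8)→(5,0,3)
flip: (5,0,3)→(3,0,5)
reduced (well bottom): (3,0,5) with a≤c, −a<b≤a
well minimum = a = 3

3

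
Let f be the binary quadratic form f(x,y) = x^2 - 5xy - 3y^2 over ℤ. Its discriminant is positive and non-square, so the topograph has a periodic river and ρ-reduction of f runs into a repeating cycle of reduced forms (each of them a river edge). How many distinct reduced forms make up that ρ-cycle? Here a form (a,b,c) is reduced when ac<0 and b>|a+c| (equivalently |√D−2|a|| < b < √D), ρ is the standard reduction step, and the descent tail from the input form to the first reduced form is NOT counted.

D = 37, ⌊√D⌋ = 6
descent: ρ → (-3,5,1)  [lands on river]
river: ρ → (1,5,-3)
river: ρ → (-3,1,3)
river: ρ → (3,5,-1)
river: ρ → (-1,5,3)
river: ρ → (3,1,-3)
ρ-cycle length = 6 (tail of 1 descent step not counted)

6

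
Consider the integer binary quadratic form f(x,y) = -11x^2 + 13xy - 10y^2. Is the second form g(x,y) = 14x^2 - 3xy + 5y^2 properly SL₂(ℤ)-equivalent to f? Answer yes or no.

D₁ = -271, D₂ = -271
f is negative-definite; reduce −f:
−f: translate: b→9 (≡-13 mod 22), so (11,-13,10)→(11,9,8)
−f: flip: (11,9,8)→(8,-9,11)
−f: translate: b→7 (≡-9 mod 16), so (8,-9,11)→(8,7,10)
−f: reduced (well bottom): (8,7,10) with a≤c, −a<b≤a
flip sign back: reduced form of f is (-8,-7,-10)
g: flip: (14,-3,5)→(5,3,14)
g: reduced (well bottom): (5,3,14) with a≤c, −a<b≤a
reduced forms (-8, -7, -10) vs (5, 3, 14) ⇒ inequivalent

no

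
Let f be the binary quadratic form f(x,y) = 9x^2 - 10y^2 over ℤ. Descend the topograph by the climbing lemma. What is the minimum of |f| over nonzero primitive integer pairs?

descent: ρ → (-10,0,9)
descent: ρ → (9,18,-1)  [lands on river]
river: ρ → (-1,18,9)
closes: descent 2, river 2
min |a| on river = 1

1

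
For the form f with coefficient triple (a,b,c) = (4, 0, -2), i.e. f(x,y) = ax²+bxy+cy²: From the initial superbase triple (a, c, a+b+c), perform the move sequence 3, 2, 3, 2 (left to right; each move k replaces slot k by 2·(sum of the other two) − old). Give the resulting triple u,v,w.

start (4,-2,2) = (f(1,0),f(0,1),f(1,1))
replace slot 3: 2·(4+(-2)) − 2 = 2 → (4,-2,2)
replace slot 2: 2·(4+2) − (-2) = 14 → (4,14,2)
replace slot 3: 2·(4+14) − 2 = 34 → (4,14,34)
replace slot 2: 2·(4+34) − 14 = 62 → (4,62,34)

4,62,34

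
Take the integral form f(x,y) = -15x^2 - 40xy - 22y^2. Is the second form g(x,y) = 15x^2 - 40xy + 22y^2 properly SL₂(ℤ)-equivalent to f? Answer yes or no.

D₁ = 280, D₂ = 280
river cycle of f (length 4): (3, 16, -2), (-2, 16, 3), (3, 14, -7), (-7, 14, 3)
river cycle of g (length 4): (-3, 16, 2), (2, 16, -3), (-3, 14, 7), (7, 14, -3)
cycles differ ⇒ inequivalent

no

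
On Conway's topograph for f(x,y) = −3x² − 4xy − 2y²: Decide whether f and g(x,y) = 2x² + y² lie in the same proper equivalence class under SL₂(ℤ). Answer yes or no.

D₁ = -8, D₂ = -8
f is negative-definite; reduce −f:
−f: translate: b→-2 (≡4 mod 6), so (3,4,2)→(3,-2,1)
−f: flip: (3,-2,1)→(1,2,3)
−f: translate: b→0 (≡2 mod 2), so (1,2,3)→(1,0,2)
−f: reduced (well bottom): (1,0,2) with a≤c, −a<b≤a
flip sign back: reduced form of f is (-1,0,-2)
g: flip: (2,0,1)→(1,0,2)
g: reduced (well bottom): (1,0,2) with a≤c, −a<b≤a
reduced forms (-1, 0, -2) vs (1, 0, 2) ⇒ inequivalent

no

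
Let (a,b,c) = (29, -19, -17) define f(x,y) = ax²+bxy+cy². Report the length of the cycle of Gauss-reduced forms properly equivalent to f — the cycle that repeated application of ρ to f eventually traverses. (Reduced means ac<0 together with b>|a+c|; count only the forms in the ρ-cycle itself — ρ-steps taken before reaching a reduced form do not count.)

D = 2333, ⌊√D⌋ = 48
descent: ρ → (-17,19,29)  [lands on river]
river: ρ → (29,39,-7)
river: ρ → (-7,45,11)
river: ρ → (11,43,-11)
river: ρ → (-11,45,7)
river: ρ → (7,39,-29)
river: ρ → (-29,19,17)
river: ρ → (17,15,-31)
river: ρ → (-31,47,1)
river: ρ → (1,47,-31)
river: ρ → (-31,15,17)
river: ρ → (17,19,-29)
river: ρ → (-29,39,7)
river: ρ → (7,45,-11)
river: ρ → (-11,43,11)
river: ρ → (11,45,-7)
river: ρ → (-7,39,29)
river: ρ → (29,19,-17)
river: ρ → (-17,15,31)
river: ρ → (31,47,-1)
river: ρ → (-1,47,31)
river: ρ → (31,15,-17)
ρ-cycle length = 22 (tail of 1 descent step not counted)

22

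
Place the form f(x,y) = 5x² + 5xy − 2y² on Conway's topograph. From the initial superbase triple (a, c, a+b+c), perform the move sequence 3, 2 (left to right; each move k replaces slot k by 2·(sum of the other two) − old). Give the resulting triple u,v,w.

start (5,-2,8) = (f(1,0),f(0,1),f(1,1))
replace slot 3: 2·(5+(-2)) − 8 = -2 → (5,-2,-2)
replace slot 2: 2·(5+(-2)) − (-2) = 8 → (5,8,-2)

5,8,-2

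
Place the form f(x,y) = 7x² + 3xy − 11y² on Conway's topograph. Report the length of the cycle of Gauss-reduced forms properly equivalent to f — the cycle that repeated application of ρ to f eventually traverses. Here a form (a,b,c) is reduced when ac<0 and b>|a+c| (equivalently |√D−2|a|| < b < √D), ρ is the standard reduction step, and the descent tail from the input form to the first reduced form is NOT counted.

D = 317, ⌊√D⌋ = 17
descent: ρ → (-11,-3,7)
descent: ρ → (7,17,-1)  [lands on river]
river: ρ → (-1,17,7)
river: ρ → (7,11,-7)
river: ρ → (-7,17,1)
river: ρ → (1,17,-7)
river: ρ → (-7,11,7)
ρ-cycle length = 6 (tail of 2 descent steps not counted)

6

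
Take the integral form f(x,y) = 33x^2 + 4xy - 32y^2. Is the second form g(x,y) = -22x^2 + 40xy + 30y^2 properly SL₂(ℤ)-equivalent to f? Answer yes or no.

D₁ = 4240, D₂ = 4240
river cycle of f (length 18): (-32, 60, 5), (5, 60, -32), (-32, 4, 33), (33, 62, -3), (-3, 64, 12), (12, 56, -23), (-23, 36, 32), (32, 28, -27), (-27, 26, 33), (33, 40, -20), … (8 more)
river cycle of g (length 18): (30, 20, -32), (-32, 44, 18), (18, 64, -2), (-2, 64, 18), (18, 44, -32), (-32, 20, 30), (30, 40, -22), (-22, 48, 22), (22, 40, -30), (-30, 20, 32), … (8 more)
cycles differ ⇒ inequivalent

no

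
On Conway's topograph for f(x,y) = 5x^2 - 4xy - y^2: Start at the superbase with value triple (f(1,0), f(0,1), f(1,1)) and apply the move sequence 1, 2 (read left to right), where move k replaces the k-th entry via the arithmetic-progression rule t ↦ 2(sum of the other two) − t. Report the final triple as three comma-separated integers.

start (5,-1,0) = (f(1,0),f(0,1),f(1,1))
replace slot 1: 2·((-1)+0) − 5 = -7 → (-7,-1,0)
replace slot 2: 2·((-7)+0) − (-1) = -13 → (-7,-13,0)

-7,-13,0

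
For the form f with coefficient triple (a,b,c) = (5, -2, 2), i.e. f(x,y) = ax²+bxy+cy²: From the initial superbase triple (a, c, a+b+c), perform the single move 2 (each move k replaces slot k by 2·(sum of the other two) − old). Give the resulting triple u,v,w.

start (5,2,5) = (f(1,0),f(0,1),f(1,1))
replace slot 2: 2·(5+5) − 2 = 18 → (5,18,5)

5,18,5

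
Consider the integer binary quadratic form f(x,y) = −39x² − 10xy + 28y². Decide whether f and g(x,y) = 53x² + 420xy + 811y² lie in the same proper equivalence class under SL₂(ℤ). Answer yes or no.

D₁ = 4468, D₂ = 4468
river cycle of f (length 82): (28, 66, -1), (-1, 66, 28), (28, 46, -21), (-21, 38, 36), (36, 34, -23), (-23, 58, 12), (12, 62, -13), (-13, 42, 52), (52, 62, -3), (-3, 64, 31), … (72 more)
river cycle of g (length 82): (-21, 46, 28), (28, 66, -1), (-1, 66, 28), (28, 46, -21), (-21, 38, 36), (36, 34, -23), (-23, 58, 12), (12, 62, -13), (-13, 42, 52), (52, 62, -3), … (72 more)
cycles coincide ⇒ equivalent

yes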